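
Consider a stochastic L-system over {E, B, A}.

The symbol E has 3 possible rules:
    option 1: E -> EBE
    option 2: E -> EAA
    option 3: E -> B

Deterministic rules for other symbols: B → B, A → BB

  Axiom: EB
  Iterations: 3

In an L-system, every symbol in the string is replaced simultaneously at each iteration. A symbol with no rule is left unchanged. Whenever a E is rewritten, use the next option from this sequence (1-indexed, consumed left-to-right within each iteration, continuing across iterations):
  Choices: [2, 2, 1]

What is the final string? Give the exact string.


Answer: EBEBBBBBBBBB

Derivation:
Step 0: EB
Step 1: EAAB  (used choices [2])
Step 2: EAABBBBB  (used choices [2])
Step 3: EBEBBBBBBBBB  (used choices [1])


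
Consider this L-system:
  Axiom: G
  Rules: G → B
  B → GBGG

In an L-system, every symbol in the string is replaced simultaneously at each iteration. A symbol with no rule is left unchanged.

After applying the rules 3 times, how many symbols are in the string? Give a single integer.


Answer: 7

Derivation:
Step 0: length = 1
Step 1: length = 1
Step 2: length = 4
Step 3: length = 7


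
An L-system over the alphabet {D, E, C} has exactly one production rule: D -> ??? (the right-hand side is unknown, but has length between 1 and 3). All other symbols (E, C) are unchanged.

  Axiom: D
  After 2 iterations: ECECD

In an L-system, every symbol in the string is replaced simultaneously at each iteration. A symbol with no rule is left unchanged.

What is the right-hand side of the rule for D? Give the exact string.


Trying D -> ECD:
  Step 0: D
  Step 1: ECD
  Step 2: ECECD
Matches the given result.

Answer: ECD


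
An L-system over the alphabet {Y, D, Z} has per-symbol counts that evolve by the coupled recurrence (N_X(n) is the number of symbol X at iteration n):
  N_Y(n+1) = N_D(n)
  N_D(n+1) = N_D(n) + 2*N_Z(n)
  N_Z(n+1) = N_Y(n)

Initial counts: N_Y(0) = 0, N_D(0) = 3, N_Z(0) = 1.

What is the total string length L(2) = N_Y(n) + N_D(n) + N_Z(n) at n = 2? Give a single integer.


Step 0: N_Y=0, N_D=3, N_Z=1, L=4
Step 1: N_Y=3, N_D=5, N_Z=0, L=8
Step 2: N_Y=5, N_D=5, N_Z=3, L=13

Answer: 13


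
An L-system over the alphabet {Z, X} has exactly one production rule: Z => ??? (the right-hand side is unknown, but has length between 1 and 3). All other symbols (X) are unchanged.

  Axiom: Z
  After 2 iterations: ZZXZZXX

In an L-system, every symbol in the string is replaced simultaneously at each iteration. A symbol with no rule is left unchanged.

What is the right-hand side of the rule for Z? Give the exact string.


Answer: ZZX

Derivation:
Trying Z => ZZX:
  Step 0: Z
  Step 1: ZZX
  Step 2: ZZXZZXX
Matches the given result.


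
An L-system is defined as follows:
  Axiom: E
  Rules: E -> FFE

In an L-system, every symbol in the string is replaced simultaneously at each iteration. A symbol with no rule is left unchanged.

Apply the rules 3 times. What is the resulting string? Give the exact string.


Step 0: E
Step 1: FFE
Step 2: FFFFE
Step 3: FFFFFFE

Answer: FFFFFFE


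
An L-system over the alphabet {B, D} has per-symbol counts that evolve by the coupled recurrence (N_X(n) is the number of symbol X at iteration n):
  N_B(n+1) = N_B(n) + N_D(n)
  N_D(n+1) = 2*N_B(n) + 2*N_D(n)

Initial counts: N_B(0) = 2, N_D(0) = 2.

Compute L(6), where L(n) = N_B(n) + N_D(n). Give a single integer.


Answer: 2916

Derivation:
Step 0: N_B=2, N_D=2, L=4
Step 1: N_B=4, N_D=8, L=12
Step 2: N_B=12, N_D=24, L=36
Step 3: N_B=36, N_D=72, L=108
Step 4: N_B=108, N_D=216, L=324
Step 5: N_B=324, N_D=648, L=972
Step 6: N_B=972, N_D=1944, L=2916


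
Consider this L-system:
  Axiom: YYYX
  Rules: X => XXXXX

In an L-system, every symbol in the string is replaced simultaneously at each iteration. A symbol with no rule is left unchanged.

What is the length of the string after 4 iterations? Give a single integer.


Step 0: length = 4
Step 1: length = 8
Step 2: length = 28
Step 3: length = 128
Step 4: length = 628

Answer: 628


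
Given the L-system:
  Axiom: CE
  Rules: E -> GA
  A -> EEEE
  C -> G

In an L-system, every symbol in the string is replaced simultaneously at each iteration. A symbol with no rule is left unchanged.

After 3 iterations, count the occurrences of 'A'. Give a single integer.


Step 0: CE  (0 'A')
Step 1: GGA  (1 'A')
Step 2: GGEEEE  (0 'A')
Step 3: GGGAGAGAGA  (4 'A')

Answer: 4


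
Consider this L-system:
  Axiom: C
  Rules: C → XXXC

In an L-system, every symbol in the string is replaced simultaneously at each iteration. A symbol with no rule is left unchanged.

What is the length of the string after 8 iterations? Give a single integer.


Step 0: length = 1
Step 1: length = 4
Step 2: length = 7
Step 3: length = 10
Step 4: length = 13
Step 5: length = 16
Step 6: length = 19
Step 7: length = 22
Step 8: length = 25

Answer: 25


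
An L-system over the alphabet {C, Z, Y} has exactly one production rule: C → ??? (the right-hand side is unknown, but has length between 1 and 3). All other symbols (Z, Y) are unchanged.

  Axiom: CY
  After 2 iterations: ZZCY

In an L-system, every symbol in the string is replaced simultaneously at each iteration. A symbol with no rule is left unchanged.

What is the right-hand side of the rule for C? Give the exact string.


Trying C → ZC:
  Step 0: CY
  Step 1: ZCY
  Step 2: ZZCY
Matches the given result.

Answer: ZC


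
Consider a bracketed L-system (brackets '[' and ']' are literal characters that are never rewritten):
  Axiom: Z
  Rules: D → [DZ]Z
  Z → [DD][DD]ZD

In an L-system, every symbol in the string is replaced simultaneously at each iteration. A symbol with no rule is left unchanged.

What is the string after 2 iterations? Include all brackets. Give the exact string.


Step 0: Z
Step 1: [DD][DD]ZD
Step 2: [[DZ]Z[DZ]Z][[DZ]Z[DZ]Z][DD][DD]ZD[DZ]Z

Answer: [[DZ]Z[DZ]Z][[DZ]Z[DZ]Z][DD][DD]ZD[DZ]Z


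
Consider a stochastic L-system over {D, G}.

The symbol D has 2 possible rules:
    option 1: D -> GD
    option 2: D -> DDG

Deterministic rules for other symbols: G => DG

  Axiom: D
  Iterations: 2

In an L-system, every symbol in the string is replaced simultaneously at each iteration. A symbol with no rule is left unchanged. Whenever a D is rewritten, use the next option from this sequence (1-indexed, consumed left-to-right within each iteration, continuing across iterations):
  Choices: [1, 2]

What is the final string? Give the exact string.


Step 0: D
Step 1: GD  (used choices [1])
Step 2: DGDDG  (used choices [2])

Answer: DGDDG


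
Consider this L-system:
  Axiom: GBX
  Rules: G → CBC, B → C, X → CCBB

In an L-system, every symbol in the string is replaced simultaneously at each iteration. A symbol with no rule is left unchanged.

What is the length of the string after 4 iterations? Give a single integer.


Step 0: length = 3
Step 1: length = 8
Step 2: length = 8
Step 3: length = 8
Step 4: length = 8

Answer: 8


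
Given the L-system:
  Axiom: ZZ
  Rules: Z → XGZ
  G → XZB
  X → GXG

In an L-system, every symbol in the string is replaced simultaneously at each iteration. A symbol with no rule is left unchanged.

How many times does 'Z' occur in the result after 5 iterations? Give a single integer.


Step 0: ZZ  (2 'Z')
Step 1: XGZXGZ  (2 'Z')
Step 2: GXGXZBXGZGXGXZBXGZ  (4 'Z')
Step 3: XZBGXGXZBGXGXGZBGXGXZBXGZXZBGXGXZBGXGXGZBGXGXZBXGZ  (10 'Z')
Step 4: GXGXGZBXZBGXGXZBGXGXGZBXZBGXGXZBGXGXZBXGZBXZBGXGXZBGXGXGZBGXGXZBXGZGXGXGZBXZBGXGXZBGXGXGZBXZBGXGXZBGXGXZBXGZBXZBGXGXZBGXGXGZBGXGXZBXGZ  (26 'Z')
Step 5: XZBGXGXZBGXGXZBXGZBGXGXGZBXZBGXGXZBGXGXGZBXZBGXGXZBGXGXZBXGZBGXGXGZBXZBGXGXZBGXGXGZBXZBGXGXZBGXGXGZBGXGXZBXGZBGXGXGZBXZBGXGXZBGXGXGZBXZBGXGXZBGXGXZBXGZBXZBGXGXZBGXGXGZBGXGXZBXGZXZBGXGXZBGXGXZBXGZBGXGXGZBXZBGXGXZBGXGXGZBXZBGXGXZBGXGXZBXGZBGXGXGZBXZBGXGXZBGXGXGZBXZBGXGXZBGXGXGZBGXGXZBXGZBGXGXGZBXZBGXGXZBGXGXGZBXZBGXGXZBGXGXZBXGZBXZBGXGXZBGXGXGZBGXGXZBXGZ  (68 'Z')

Answer: 68


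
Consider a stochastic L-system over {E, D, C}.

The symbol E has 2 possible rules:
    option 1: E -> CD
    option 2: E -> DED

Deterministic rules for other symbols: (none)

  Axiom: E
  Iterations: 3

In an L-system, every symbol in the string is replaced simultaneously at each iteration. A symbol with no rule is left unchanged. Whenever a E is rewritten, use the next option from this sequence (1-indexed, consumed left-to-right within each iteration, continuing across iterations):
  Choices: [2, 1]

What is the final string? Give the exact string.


Step 0: E
Step 1: DED  (used choices [2])
Step 2: DCDD  (used choices [1])
Step 3: DCDD  (used choices [])

Answer: DCDD


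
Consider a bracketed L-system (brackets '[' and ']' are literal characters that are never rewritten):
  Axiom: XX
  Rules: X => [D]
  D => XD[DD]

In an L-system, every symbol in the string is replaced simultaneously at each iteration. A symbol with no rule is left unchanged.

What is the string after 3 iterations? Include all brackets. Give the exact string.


Step 0: XX
Step 1: [D][D]
Step 2: [XD[DD]][XD[DD]]
Step 3: [[D]XD[DD][XD[DD]XD[DD]]][[D]XD[DD][XD[DD]XD[DD]]]

Answer: [[D]XD[DD][XD[DD]XD[DD]]][[D]XD[DD][XD[DD]XD[DD]]]


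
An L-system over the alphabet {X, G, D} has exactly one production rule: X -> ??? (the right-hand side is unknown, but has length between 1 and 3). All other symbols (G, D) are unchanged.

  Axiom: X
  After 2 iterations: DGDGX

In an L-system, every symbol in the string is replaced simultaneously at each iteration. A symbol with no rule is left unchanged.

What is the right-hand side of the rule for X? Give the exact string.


Answer: DGX

Derivation:
Trying X -> DGX:
  Step 0: X
  Step 1: DGX
  Step 2: DGDGX
Matches the given result.


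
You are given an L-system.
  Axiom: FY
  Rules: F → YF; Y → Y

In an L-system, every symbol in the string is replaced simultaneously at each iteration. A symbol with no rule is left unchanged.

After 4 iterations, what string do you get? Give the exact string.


Step 0: FY
Step 1: YFY
Step 2: YYFY
Step 3: YYYFY
Step 4: YYYYFY

Answer: YYYYFY


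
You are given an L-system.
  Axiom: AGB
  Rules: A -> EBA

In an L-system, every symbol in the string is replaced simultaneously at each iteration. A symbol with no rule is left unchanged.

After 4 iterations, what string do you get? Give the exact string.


Answer: EBEBEBEBAGB

Derivation:
Step 0: AGB
Step 1: EBAGB
Step 2: EBEBAGB
Step 3: EBEBEBAGB
Step 4: EBEBEBEBAGB


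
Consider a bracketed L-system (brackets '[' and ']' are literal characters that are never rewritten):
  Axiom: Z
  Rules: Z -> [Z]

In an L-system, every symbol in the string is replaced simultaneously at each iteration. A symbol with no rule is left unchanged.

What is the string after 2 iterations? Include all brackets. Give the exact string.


Step 0: Z
Step 1: [Z]
Step 2: [[Z]]

Answer: [[Z]]


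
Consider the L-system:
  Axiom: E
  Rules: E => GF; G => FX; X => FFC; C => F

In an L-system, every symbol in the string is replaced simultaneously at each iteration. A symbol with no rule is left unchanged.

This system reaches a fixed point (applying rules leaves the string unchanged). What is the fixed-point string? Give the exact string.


Step 0: E
Step 1: GF
Step 2: FXF
Step 3: FFFCF
Step 4: FFFFF
Step 5: FFFFF  (unchanged — fixed point at step 4)

Answer: FFFFF


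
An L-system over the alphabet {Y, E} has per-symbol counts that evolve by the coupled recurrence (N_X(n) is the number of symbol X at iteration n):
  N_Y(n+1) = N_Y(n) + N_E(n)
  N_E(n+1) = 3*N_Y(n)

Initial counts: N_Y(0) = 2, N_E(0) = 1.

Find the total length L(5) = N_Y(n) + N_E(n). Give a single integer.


Step 0: N_Y=2, N_E=1, L=3
Step 1: N_Y=3, N_E=6, L=9
Step 2: N_Y=9, N_E=9, L=18
Step 3: N_Y=18, N_E=27, L=45
Step 4: N_Y=45, N_E=54, L=99
Step 5: N_Y=99, N_E=135, L=234

Answer: 234


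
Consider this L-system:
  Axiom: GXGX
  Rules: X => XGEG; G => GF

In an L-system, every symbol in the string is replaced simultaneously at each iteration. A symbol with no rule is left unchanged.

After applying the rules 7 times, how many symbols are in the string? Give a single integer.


Answer: 144

Derivation:
Step 0: length = 4
Step 1: length = 12
Step 2: length = 24
Step 3: length = 40
Step 4: length = 60
Step 5: length = 84
Step 6: length = 112
Step 7: length = 144


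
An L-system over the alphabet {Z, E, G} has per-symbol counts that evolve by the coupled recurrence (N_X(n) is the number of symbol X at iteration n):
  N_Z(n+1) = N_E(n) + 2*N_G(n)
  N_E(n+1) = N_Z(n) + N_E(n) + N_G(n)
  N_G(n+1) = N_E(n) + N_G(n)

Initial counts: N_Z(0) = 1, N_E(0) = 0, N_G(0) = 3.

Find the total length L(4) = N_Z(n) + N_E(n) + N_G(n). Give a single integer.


Step 0: N_Z=1, N_E=0, N_G=3, L=4
Step 1: N_Z=6, N_E=4, N_G=3, L=13
Step 2: N_Z=10, N_E=13, N_G=7, L=30
Step 3: N_Z=27, N_E=30, N_G=20, L=77
Step 4: N_Z=70, N_E=77, N_G=50, L=197

Answer: 197


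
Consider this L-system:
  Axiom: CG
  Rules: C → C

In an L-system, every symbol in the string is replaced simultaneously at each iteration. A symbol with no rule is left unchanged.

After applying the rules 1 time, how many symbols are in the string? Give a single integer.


Answer: 2

Derivation:
Step 0: length = 2
Step 1: length = 2


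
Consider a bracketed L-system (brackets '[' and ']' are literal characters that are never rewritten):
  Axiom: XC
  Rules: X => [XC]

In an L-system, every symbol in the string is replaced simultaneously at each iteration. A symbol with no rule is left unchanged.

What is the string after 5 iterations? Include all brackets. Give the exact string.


Answer: [[[[[XC]C]C]C]C]C

Derivation:
Step 0: XC
Step 1: [XC]C
Step 2: [[XC]C]C
Step 3: [[[XC]C]C]C
Step 4: [[[[XC]C]C]C]C
Step 5: [[[[[XC]C]C]C]C]C


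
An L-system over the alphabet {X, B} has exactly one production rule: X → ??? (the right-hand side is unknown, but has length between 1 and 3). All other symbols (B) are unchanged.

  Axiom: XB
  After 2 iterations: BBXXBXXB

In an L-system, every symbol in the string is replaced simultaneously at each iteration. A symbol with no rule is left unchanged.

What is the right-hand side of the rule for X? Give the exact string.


Answer: BXX

Derivation:
Trying X → BXX:
  Step 0: XB
  Step 1: BXXB
  Step 2: BBXXBXXB
Matches the given result.


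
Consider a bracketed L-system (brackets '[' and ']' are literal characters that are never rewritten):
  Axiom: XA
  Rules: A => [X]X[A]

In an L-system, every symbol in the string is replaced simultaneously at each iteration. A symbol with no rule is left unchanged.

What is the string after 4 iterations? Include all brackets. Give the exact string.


Step 0: XA
Step 1: X[X]X[A]
Step 2: X[X]X[[X]X[A]]
Step 3: X[X]X[[X]X[[X]X[A]]]
Step 4: X[X]X[[X]X[[X]X[[X]X[A]]]]

Answer: X[X]X[[X]X[[X]X[[X]X[A]]]]


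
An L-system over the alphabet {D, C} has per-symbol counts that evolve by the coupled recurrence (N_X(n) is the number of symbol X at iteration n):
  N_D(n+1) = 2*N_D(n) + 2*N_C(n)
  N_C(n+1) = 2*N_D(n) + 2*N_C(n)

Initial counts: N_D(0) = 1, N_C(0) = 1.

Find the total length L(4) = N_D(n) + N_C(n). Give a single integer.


Answer: 512

Derivation:
Step 0: N_D=1, N_C=1, L=2
Step 1: N_D=4, N_C=4, L=8
Step 2: N_D=16, N_C=16, L=32
Step 3: N_D=64, N_C=64, L=128
Step 4: N_D=256, N_C=256, L=512


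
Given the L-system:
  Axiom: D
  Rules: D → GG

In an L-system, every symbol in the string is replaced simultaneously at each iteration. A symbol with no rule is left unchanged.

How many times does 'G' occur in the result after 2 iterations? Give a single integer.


Answer: 2

Derivation:
Step 0: D  (0 'G')
Step 1: GG  (2 'G')
Step 2: GG  (2 'G')


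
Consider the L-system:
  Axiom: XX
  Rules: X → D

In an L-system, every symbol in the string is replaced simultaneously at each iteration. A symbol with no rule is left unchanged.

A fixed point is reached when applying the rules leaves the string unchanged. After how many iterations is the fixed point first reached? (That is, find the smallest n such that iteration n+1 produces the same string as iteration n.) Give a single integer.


Step 0: XX
Step 1: DD
Step 2: DD  (unchanged — fixed point at step 1)

Answer: 1


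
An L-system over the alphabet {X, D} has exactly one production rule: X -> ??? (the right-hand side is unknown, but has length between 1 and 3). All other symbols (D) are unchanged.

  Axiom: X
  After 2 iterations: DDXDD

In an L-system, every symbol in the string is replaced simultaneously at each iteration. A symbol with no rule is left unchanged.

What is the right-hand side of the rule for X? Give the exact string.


Answer: DXD

Derivation:
Trying X -> DXD:
  Step 0: X
  Step 1: DXD
  Step 2: DDXDD
Matches the given result.


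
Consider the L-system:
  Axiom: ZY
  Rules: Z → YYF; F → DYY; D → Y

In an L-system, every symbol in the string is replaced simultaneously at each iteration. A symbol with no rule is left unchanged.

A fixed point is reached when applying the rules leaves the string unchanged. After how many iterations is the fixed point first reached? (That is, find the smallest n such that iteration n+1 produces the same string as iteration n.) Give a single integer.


Answer: 3

Derivation:
Step 0: ZY
Step 1: YYFY
Step 2: YYDYYY
Step 3: YYYYYY
Step 4: YYYYYY  (unchanged — fixed point at step 3)


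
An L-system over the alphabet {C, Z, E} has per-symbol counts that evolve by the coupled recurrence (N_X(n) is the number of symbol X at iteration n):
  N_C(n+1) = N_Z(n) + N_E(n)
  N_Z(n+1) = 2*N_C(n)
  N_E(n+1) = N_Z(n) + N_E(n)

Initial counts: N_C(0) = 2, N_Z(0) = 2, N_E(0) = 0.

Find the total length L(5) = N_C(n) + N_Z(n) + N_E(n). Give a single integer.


Answer: 128

Derivation:
Step 0: N_C=2, N_Z=2, N_E=0, L=4
Step 1: N_C=2, N_Z=4, N_E=2, L=8
Step 2: N_C=6, N_Z=4, N_E=6, L=16
Step 3: N_C=10, N_Z=12, N_E=10, L=32
Step 4: N_C=22, N_Z=20, N_E=22, L=64
Step 5: N_C=42, N_Z=44, N_E=42, L=128


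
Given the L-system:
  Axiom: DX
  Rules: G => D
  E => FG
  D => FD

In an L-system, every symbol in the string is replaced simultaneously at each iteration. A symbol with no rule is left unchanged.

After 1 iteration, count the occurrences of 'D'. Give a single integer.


Answer: 1

Derivation:
Step 0: DX  (1 'D')
Step 1: FDX  (1 'D')


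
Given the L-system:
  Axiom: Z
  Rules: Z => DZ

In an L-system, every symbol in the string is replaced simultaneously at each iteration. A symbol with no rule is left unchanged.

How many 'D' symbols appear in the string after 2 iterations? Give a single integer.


Step 0: Z  (0 'D')
Step 1: DZ  (1 'D')
Step 2: DDZ  (2 'D')

Answer: 2


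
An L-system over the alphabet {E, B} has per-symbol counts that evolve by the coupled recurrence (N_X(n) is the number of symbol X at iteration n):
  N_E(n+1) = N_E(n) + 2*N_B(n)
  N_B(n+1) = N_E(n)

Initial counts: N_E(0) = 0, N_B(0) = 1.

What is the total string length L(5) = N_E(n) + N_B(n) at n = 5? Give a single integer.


Step 0: N_E=0, N_B=1, L=1
Step 1: N_E=2, N_B=0, L=2
Step 2: N_E=2, N_B=2, L=4
Step 3: N_E=6, N_B=2, L=8
Step 4: N_E=10, N_B=6, L=16
Step 5: N_E=22, N_B=10, L=32

Answer: 32


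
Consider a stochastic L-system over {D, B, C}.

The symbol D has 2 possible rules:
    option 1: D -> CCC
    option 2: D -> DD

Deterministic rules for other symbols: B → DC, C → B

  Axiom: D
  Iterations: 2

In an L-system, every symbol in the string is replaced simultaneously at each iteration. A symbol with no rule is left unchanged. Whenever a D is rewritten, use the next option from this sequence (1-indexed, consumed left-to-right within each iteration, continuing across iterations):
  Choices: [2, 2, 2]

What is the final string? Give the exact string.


Step 0: D
Step 1: DD  (used choices [2])
Step 2: DDDD  (used choices [2, 2])

Answer: DDDD


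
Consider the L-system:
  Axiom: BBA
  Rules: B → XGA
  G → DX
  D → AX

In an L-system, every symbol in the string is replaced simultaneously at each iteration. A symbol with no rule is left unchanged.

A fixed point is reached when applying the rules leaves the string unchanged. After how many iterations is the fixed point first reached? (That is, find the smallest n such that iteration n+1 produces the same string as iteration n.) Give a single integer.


Step 0: BBA
Step 1: XGAXGAA
Step 2: XDXAXDXAA
Step 3: XAXXAXAXXAA
Step 4: XAXXAXAXXAA  (unchanged — fixed point at step 3)

Answer: 3


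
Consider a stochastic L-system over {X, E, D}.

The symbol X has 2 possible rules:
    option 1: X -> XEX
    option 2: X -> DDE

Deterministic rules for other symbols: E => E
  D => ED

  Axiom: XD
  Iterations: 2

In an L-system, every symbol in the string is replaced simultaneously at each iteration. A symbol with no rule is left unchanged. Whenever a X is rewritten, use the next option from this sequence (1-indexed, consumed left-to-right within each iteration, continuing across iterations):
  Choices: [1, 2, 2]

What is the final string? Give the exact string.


Answer: DDEEDDEEED

Derivation:
Step 0: XD
Step 1: XEXED  (used choices [1])
Step 2: DDEEDDEEED  (used choices [2, 2])


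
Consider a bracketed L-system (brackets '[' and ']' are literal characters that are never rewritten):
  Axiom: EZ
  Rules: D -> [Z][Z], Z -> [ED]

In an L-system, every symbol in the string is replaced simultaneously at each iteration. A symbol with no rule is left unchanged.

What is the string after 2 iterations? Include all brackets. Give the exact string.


Answer: E[E[Z][Z]]

Derivation:
Step 0: EZ
Step 1: E[ED]
Step 2: E[E[Z][Z]]


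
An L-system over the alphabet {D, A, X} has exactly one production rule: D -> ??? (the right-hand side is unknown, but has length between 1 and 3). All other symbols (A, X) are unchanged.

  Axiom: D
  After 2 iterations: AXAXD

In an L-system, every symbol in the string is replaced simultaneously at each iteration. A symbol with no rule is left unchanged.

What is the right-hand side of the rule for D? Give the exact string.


Trying D -> AXD:
  Step 0: D
  Step 1: AXD
  Step 2: AXAXD
Matches the given result.

Answer: AXD


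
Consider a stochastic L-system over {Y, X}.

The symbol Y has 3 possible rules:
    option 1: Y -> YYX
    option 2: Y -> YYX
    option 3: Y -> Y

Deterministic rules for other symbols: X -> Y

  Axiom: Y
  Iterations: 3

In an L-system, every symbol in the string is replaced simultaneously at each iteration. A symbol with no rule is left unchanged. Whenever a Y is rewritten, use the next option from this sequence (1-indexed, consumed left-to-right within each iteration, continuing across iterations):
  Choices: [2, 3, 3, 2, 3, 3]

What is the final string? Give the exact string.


Answer: YYXYY

Derivation:
Step 0: Y
Step 1: YYX  (used choices [2])
Step 2: YYY  (used choices [3, 3])
Step 3: YYXYY  (used choices [2, 3, 3])


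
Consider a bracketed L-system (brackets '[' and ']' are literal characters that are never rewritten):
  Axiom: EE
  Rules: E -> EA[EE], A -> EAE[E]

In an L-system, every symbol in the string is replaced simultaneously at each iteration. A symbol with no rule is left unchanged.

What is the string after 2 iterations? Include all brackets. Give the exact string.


Answer: EA[EE]EAE[E][EA[EE]EA[EE]]EA[EE]EAE[E][EA[EE]EA[EE]]

Derivation:
Step 0: EE
Step 1: EA[EE]EA[EE]
Step 2: EA[EE]EAE[E][EA[EE]EA[EE]]EA[EE]EAE[E][EA[EE]EA[EE]]


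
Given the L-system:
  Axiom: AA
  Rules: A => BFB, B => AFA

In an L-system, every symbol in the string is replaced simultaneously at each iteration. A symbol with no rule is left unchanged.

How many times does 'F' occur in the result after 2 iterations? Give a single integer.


Answer: 6

Derivation:
Step 0: AA  (0 'F')
Step 1: BFBBFB  (2 'F')
Step 2: AFAFAFAAFAFAFA  (6 'F')


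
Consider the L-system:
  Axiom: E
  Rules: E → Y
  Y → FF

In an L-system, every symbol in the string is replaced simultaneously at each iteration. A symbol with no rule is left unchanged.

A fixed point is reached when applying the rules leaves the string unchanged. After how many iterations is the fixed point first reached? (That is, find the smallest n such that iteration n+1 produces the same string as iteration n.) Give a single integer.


Answer: 2

Derivation:
Step 0: E
Step 1: Y
Step 2: FF
Step 3: FF  (unchanged — fixed point at step 2)


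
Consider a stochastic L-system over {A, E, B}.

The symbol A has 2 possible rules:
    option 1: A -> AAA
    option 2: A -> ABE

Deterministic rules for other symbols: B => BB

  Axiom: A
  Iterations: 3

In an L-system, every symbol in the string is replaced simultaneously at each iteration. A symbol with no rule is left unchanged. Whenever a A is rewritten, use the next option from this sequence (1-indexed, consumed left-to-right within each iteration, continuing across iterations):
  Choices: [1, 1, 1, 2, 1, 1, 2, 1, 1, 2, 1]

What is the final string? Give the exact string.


Answer: AAAAAAABEAAAAAAABEAAABBE

Derivation:
Step 0: A
Step 1: AAA  (used choices [1])
Step 2: AAAAAAABE  (used choices [1, 1, 2])
Step 3: AAAAAAABEAAAAAAABEAAABBE  (used choices [1, 1, 2, 1, 1, 2, 1])


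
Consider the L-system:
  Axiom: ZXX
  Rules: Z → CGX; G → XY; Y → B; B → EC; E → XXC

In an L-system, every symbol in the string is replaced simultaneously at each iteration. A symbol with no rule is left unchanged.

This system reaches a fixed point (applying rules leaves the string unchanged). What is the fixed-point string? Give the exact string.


Answer: CXXXCCXXX

Derivation:
Step 0: ZXX
Step 1: CGXXX
Step 2: CXYXXX
Step 3: CXBXXX
Step 4: CXECXXX
Step 5: CXXXCCXXX
Step 6: CXXXCCXXX  (unchanged — fixed point at step 5)


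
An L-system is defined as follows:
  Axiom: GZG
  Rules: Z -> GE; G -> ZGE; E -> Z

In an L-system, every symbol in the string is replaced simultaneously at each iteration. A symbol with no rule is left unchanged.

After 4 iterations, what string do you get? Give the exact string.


Answer: GEZGEZGEZGEZGEZGEZGEZGEZZGEZGEZGEZGEZGEZGEZGEZGEZGEZGEZGEZGEZGEZ

Derivation:
Step 0: GZG
Step 1: ZGEGEZGE
Step 2: GEZGEZZGEZGEZGEZ
Step 3: ZGEZGEZGEZGEGEZGEZGEZGEZGEZGEZGE
Step 4: GEZGEZGEZGEZGEZGEZGEZGEZZGEZGEZGEZGEZGEZGEZGEZGEZGEZGEZGEZGEZGEZ


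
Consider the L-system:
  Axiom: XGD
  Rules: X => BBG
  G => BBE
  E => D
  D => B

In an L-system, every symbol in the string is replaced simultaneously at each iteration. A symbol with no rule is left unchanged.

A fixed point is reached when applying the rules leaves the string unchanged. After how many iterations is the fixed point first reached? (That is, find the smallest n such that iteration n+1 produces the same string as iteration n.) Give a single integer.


Answer: 4

Derivation:
Step 0: XGD
Step 1: BBGBBEB
Step 2: BBBBEBBDB
Step 3: BBBBDBBBB
Step 4: BBBBBBBBB
Step 5: BBBBBBBBB  (unchanged — fixed point at step 4)


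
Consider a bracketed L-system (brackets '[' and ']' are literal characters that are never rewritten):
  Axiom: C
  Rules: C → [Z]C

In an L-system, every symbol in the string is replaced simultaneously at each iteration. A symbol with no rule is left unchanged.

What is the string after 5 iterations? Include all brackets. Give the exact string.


Step 0: C
Step 1: [Z]C
Step 2: [Z][Z]C
Step 3: [Z][Z][Z]C
Step 4: [Z][Z][Z][Z]C
Step 5: [Z][Z][Z][Z][Z]C

Answer: [Z][Z][Z][Z][Z]C


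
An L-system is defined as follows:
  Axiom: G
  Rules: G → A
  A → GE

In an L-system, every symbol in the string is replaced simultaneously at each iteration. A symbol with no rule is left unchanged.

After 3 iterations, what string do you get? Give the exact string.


Answer: AE

Derivation:
Step 0: G
Step 1: A
Step 2: GE
Step 3: AE


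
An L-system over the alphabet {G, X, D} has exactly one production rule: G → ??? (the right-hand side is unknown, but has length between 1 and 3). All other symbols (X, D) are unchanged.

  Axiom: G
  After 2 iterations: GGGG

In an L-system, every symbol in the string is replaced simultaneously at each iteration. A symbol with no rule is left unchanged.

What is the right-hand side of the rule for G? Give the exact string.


Trying G → GG:
  Step 0: G
  Step 1: GG
  Step 2: GGGG
Matches the given result.

Answer: GG


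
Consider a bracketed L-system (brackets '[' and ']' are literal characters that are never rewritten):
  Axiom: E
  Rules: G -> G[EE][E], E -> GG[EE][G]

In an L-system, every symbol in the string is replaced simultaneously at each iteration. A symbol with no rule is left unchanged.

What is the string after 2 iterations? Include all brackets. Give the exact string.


Step 0: E
Step 1: GG[EE][G]
Step 2: G[EE][E]G[EE][E][GG[EE][G]GG[EE][G]][G[EE][E]]

Answer: G[EE][E]G[EE][E][GG[EE][G]GG[EE][G]][G[EE][E]]


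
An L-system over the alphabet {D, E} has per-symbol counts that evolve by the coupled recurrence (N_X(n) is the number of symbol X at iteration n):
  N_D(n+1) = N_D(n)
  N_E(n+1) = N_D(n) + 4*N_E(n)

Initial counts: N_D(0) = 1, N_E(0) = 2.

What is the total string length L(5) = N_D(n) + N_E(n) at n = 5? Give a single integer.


Step 0: N_D=1, N_E=2, L=3
Step 1: N_D=1, N_E=9, L=10
Step 2: N_D=1, N_E=37, L=38
Step 3: N_D=1, N_E=149, L=150
Step 4: N_D=1, N_E=597, L=598
Step 5: N_D=1, N_E=2389, L=2390

Answer: 2390


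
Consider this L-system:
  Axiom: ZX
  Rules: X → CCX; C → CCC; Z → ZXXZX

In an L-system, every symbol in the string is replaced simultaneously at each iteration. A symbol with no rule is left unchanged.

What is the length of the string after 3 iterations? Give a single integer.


Answer: 92

Derivation:
Step 0: length = 2
Step 1: length = 8
Step 2: length = 28
Step 3: length = 92


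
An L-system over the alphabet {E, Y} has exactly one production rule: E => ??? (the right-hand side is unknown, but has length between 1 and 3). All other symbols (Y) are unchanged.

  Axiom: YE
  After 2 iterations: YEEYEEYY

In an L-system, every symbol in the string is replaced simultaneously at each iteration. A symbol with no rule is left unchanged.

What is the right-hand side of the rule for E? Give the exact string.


Trying E => EEY:
  Step 0: YE
  Step 1: YEEY
  Step 2: YEEYEEYY
Matches the given result.

Answer: EEY


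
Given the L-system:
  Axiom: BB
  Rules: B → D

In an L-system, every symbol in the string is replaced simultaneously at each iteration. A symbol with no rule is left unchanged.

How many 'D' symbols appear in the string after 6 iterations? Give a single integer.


Step 0: BB  (0 'D')
Step 1: DD  (2 'D')
Step 2: DD  (2 'D')
Step 3: DD  (2 'D')
Step 4: DD  (2 'D')
Step 5: DD  (2 'D')
Step 6: DD  (2 'D')

Answer: 2


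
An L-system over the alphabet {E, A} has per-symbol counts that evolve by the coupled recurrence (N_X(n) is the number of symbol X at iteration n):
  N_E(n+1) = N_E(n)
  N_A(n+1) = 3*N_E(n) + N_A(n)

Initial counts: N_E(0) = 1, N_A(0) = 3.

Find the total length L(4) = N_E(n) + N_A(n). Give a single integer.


Answer: 16

Derivation:
Step 0: N_E=1, N_A=3, L=4
Step 1: N_E=1, N_A=6, L=7
Step 2: N_E=1, N_A=9, L=10
Step 3: N_E=1, N_A=12, L=13
Step 4: N_E=1, N_A=15, L=16


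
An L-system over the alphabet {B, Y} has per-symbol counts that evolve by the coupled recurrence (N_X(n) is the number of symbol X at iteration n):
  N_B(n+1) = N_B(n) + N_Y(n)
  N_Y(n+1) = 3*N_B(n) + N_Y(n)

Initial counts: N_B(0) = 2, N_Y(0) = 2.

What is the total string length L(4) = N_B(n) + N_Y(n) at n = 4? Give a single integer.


Answer: 240

Derivation:
Step 0: N_B=2, N_Y=2, L=4
Step 1: N_B=4, N_Y=8, L=12
Step 2: N_B=12, N_Y=20, L=32
Step 3: N_B=32, N_Y=56, L=88
Step 4: N_B=88, N_Y=152, L=240


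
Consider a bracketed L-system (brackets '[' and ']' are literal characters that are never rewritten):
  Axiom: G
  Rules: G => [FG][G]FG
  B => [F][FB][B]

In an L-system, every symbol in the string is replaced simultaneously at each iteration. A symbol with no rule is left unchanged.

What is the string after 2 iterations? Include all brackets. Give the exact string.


Answer: [F[FG][G]FG][[FG][G]FG]F[FG][G]FG

Derivation:
Step 0: G
Step 1: [FG][G]FG
Step 2: [F[FG][G]FG][[FG][G]FG]F[FG][G]FG


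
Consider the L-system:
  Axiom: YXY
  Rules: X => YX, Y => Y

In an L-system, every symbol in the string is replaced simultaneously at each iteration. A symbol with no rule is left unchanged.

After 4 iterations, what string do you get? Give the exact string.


Answer: YYYYYXY

Derivation:
Step 0: YXY
Step 1: YYXY
Step 2: YYYXY
Step 3: YYYYXY
Step 4: YYYYYXY


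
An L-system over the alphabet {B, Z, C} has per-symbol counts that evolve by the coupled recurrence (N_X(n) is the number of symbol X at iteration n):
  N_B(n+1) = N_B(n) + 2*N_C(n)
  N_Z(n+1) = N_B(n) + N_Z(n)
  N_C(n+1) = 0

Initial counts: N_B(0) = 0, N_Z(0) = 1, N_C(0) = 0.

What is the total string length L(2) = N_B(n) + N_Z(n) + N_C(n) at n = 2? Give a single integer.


Step 0: N_B=0, N_Z=1, N_C=0, L=1
Step 1: N_B=0, N_Z=1, N_C=0, L=1
Step 2: N_B=0, N_Z=1, N_C=0, L=1

Answer: 1


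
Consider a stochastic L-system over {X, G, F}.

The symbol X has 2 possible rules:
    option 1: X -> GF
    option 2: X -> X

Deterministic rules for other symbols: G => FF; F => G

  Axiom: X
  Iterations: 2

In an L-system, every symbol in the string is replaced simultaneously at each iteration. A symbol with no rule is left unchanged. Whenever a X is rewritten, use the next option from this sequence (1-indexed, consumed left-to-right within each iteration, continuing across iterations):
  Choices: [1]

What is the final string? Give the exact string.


Answer: FFG

Derivation:
Step 0: X
Step 1: GF  (used choices [1])
Step 2: FFG  (used choices [])


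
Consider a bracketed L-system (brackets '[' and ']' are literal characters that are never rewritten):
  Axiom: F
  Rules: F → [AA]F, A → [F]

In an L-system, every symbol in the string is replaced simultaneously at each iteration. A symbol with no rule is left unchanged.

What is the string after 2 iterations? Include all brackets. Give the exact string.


Step 0: F
Step 1: [AA]F
Step 2: [[F][F]][AA]F

Answer: [[F][F]][AA]F


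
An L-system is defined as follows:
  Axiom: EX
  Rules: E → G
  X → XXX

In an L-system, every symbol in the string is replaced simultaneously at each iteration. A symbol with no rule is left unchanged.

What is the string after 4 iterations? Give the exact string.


Answer: GXXXXXXXXXXXXXXXXXXXXXXXXXXXXXXXXXXXXXXXXXXXXXXXXXXXXXXXXXXXXXXXXXXXXXXXXXXXXXXXXX

Derivation:
Step 0: EX
Step 1: GXXX
Step 2: GXXXXXXXXX
Step 3: GXXXXXXXXXXXXXXXXXXXXXXXXXXX
Step 4: GXXXXXXXXXXXXXXXXXXXXXXXXXXXXXXXXXXXXXXXXXXXXXXXXXXXXXXXXXXXXXXXXXXXXXXXXXXXXXXXXX


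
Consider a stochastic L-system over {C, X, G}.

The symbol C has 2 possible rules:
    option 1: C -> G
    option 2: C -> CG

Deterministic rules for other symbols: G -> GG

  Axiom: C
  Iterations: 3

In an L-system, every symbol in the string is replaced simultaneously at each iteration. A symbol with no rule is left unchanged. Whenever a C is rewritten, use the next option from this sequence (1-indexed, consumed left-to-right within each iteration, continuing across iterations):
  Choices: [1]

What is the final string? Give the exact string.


Answer: GGGG

Derivation:
Step 0: C
Step 1: G  (used choices [1])
Step 2: GG  (used choices [])
Step 3: GGGG  (used choices [])


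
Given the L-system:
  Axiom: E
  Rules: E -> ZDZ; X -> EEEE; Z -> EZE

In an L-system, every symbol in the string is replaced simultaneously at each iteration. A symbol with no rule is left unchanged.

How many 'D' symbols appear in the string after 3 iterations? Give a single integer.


Step 0: E  (0 'D')
Step 1: ZDZ  (1 'D')
Step 2: EZEDEZE  (1 'D')
Step 3: ZDZEZEZDZDZDZEZEZDZ  (5 'D')

Answer: 5


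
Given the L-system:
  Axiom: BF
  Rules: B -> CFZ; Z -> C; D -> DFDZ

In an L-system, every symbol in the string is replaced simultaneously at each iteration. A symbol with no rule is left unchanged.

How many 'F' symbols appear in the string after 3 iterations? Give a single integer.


Step 0: BF  (1 'F')
Step 1: CFZF  (2 'F')
Step 2: CFCF  (2 'F')
Step 3: CFCF  (2 'F')

Answer: 2


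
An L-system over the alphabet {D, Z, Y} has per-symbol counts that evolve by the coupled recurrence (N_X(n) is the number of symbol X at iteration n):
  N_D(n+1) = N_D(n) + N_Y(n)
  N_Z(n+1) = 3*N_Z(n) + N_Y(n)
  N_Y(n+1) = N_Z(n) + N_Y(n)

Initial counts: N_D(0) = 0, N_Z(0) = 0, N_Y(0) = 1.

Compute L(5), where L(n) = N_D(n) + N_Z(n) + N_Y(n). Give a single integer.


Answer: 262

Derivation:
Step 0: N_D=0, N_Z=0, N_Y=1, L=1
Step 1: N_D=1, N_Z=1, N_Y=1, L=3
Step 2: N_D=2, N_Z=4, N_Y=2, L=8
Step 3: N_D=4, N_Z=14, N_Y=6, L=24
Step 4: N_D=10, N_Z=48, N_Y=20, L=78
Step 5: N_D=30, N_Z=164, N_Y=68, L=262


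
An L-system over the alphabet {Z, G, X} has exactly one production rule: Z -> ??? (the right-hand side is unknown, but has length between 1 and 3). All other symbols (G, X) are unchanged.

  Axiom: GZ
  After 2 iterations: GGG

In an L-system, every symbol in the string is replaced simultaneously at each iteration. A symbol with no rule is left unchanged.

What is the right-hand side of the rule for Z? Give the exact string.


Trying Z -> GG:
  Step 0: GZ
  Step 1: GGG
  Step 2: GGG
Matches the given result.

Answer: GG


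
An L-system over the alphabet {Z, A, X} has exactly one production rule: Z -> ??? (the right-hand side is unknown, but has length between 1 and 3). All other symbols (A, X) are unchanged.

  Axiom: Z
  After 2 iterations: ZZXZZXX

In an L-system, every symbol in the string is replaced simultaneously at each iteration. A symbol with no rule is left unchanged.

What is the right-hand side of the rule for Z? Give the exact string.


Trying Z -> ZZX:
  Step 0: Z
  Step 1: ZZX
  Step 2: ZZXZZXX
Matches the given result.

Answer: ZZX


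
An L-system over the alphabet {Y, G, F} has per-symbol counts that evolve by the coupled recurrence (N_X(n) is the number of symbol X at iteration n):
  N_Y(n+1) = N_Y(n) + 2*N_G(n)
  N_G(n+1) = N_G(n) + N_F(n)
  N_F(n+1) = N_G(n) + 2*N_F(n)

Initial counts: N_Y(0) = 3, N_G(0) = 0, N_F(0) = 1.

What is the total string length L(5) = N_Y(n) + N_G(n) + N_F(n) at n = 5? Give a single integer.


Step 0: N_Y=3, N_G=0, N_F=1, L=4
Step 1: N_Y=3, N_G=1, N_F=2, L=6
Step 2: N_Y=5, N_G=3, N_F=5, L=13
Step 3: N_Y=11, N_G=8, N_F=13, L=32
Step 4: N_Y=27, N_G=21, N_F=34, L=82
Step 5: N_Y=69, N_G=55, N_F=89, L=213

Answer: 213


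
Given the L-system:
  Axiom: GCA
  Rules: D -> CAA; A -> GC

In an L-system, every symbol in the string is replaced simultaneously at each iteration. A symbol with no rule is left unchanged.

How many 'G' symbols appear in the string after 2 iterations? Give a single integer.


Answer: 2

Derivation:
Step 0: GCA  (1 'G')
Step 1: GCGC  (2 'G')
Step 2: GCGC  (2 'G')


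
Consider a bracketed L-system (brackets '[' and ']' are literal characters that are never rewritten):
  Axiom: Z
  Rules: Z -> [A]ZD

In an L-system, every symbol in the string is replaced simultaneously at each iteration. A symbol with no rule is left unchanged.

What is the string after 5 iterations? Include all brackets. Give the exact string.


Step 0: Z
Step 1: [A]ZD
Step 2: [A][A]ZDD
Step 3: [A][A][A]ZDDD
Step 4: [A][A][A][A]ZDDDD
Step 5: [A][A][A][A][A]ZDDDDD

Answer: [A][A][A][A][A]ZDDDDD


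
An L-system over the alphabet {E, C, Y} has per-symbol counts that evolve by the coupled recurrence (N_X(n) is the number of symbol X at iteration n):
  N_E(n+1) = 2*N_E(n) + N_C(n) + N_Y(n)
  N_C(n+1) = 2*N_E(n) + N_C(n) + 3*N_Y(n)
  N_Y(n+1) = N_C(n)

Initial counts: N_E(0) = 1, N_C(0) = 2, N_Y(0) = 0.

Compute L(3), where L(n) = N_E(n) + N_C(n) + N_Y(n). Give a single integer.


Step 0: N_E=1, N_C=2, N_Y=0, L=3
Step 1: N_E=4, N_C=4, N_Y=2, L=10
Step 2: N_E=14, N_C=18, N_Y=4, L=36
Step 3: N_E=50, N_C=58, N_Y=18, L=126

Answer: 126


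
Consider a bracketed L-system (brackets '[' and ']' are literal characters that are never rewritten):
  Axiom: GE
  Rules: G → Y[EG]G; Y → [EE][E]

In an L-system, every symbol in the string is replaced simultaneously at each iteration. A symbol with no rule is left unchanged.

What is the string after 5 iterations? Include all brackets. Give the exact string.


Answer: [EE][E][E[EE][E][E[EE][E][E[EE][E][EY[EG]G]Y[EG]G][EE][E][EY[EG]G]Y[EG]G][EE][E][E[EE][E][EY[EG]G]Y[EG]G][EE][E][EY[EG]G]Y[EG]G][EE][E][E[EE][E][E[EE][E][EY[EG]G]Y[EG]G][EE][E][EY[EG]G]Y[EG]G][EE][E][E[EE][E][EY[EG]G]Y[EG]G][EE][E][EY[EG]G]Y[EG]GE

Derivation:
Step 0: GE
Step 1: Y[EG]GE
Step 2: [EE][E][EY[EG]G]Y[EG]GE
Step 3: [EE][E][E[EE][E][EY[EG]G]Y[EG]G][EE][E][EY[EG]G]Y[EG]GE
Step 4: [EE][E][E[EE][E][E[EE][E][EY[EG]G]Y[EG]G][EE][E][EY[EG]G]Y[EG]G][EE][E][E[EE][E][EY[EG]G]Y[EG]G][EE][E][EY[EG]G]Y[EG]GE
Step 5: [EE][E][E[EE][E][E[EE][E][E[EE][E][EY[EG]G]Y[EG]G][EE][E][EY[EG]G]Y[EG]G][EE][E][E[EE][E][EY[EG]G]Y[EG]G][EE][E][EY[EG]G]Y[EG]G][EE][E][E[EE][E][E[EE][E][EY[EG]G]Y[EG]G][EE][E][EY[EG]G]Y[EG]G][EE][E][E[EE][E][EY[EG]G]Y[EG]G][EE][E][EY[EG]G]Y[EG]GE
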